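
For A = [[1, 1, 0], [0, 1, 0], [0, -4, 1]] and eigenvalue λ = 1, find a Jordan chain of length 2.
v_1 = [[0, 1, -1]]^T, v_2 = [[1, 0, -4]]^T

We seek v_1 ∈ ker((A - I)^2) \ ker(A - I), then set v_{i+1} = (A - I) v_i.

One such chain is v_1 = [[0, 1, -1]]^T, v_2 = [[1, 0, -4]]^T. Check: (A - I) v_2 = [[0, 0, 0]]^T = 0.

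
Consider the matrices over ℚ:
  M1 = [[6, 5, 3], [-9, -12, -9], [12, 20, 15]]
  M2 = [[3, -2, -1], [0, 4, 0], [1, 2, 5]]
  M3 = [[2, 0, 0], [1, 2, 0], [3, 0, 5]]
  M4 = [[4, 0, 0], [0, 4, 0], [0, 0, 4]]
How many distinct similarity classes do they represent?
4 classes: {M1}, {M2}, {M3}, {M4}

Characteristic polynomials: χ_{M1} = (x - 3)^3, χ_{M2} = (x - 4)^3, χ_{M3} = (x - 5)(x - 2)^2, χ_{M4} = (x - 4)^3.

{M1}: invariant factors x - 3, (x - 3)^2.

{M2}: invariant factors x - 4, (x - 4)^2.

{M3}: invariant factors (x - 5)(x - 2)^2.

{M4}: invariant factors x - 4, x - 4, x - 4.

Matrices are similar if and only if their invariant-factor lists agree; the partition into similarity classes is {M1}, {M2}, {M3}, {M4}.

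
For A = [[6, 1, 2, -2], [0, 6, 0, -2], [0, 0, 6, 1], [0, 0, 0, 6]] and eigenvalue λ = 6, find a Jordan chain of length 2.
We seek v_1 ∈ ker((A - 6I)^2) \ ker(A - 6I), then set v_{i+1} = (A - 6I) v_i.

One such chain is v_1 = [[3, 3, -1, 0]]^T, v_2 = [[1, 0, 0, 0]]^T. Check: (A - 6I) v_2 = [[0, 0, 0, 0]]^T = 0.

v_1 = [[3, 3, -1, 0]]^T, v_2 = [[1, 0, 0, 0]]^T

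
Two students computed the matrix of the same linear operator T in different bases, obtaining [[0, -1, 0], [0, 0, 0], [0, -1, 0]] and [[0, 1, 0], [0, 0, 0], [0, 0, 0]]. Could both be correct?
Yes.

Two matrices over a field are similar if and only if they have the same invariant factors.

Both A and B have characteristic polynomial x^3 and minimal polynomial x^2. Computing further, both have invariant factors x, x^2. Hence A and B are similar.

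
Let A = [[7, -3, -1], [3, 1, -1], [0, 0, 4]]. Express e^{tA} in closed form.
A has Jordan form J = [[4, 1, 0], [0, 4, 0], [0, 0, 4]] with A = PJP^{-1}, so e^{tA} = P e^{tJ} P^{-1}.

For a Jordan block J_k(λ), e^{tJ_k(λ)} = e^{λt} · (I + tN + t^2 N^2/2! + ... + t^{k-1} N^{k-1}/(k-1)!) where N is the nilpotent superdiagonal part.

Assembling the blocks and conjugating back gives the entries of e^{tA} as shown above.

e^{tA} = [[(3*t + 1)*e^{4*t}, -3*t*e^{4*t}, -t*e^{4*t}], [3*t*e^{4*t}, (1 - 3*t)*e^{4*t}, -t*e^{4*t}], [0, 0, e^{4*t}]]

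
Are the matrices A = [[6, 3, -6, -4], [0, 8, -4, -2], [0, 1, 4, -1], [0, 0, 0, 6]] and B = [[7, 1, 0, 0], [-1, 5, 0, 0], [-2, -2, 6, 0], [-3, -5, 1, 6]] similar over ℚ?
Yes.

Two matrices over a field are similar if and only if they have the same invariant factors.

Both A and B have characteristic polynomial (x - 6)^4 and minimal polynomial (x - 6)^2. Computing further, both have invariant factors (x - 6)^2, (x - 6)^2. Hence A and B are similar.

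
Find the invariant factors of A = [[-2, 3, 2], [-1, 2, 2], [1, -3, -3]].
x + 1, (x + 1)^2

The Jordan structure of A has elementary divisors (x + 1)^2, (x + 1). Arranging the block sizes at each eigenvalue in decreasing order and taking row products gives the invariant factors.

Invariant factors (smallest first, each dividing the next): x + 1, (x + 1)^2.

Check: the last factor (x + 1)^2 is the minimal polynomial, and the product (x + 1)^3 is the characteristic polynomial.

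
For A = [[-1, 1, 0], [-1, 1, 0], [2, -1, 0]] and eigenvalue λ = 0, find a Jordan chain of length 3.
v_1 = [[-1, 0, 0]]^T, v_2 = [[1, 1, -2]]^T, v_3 = [[0, 0, 1]]^T

We seek v_1 ∈ ker(A^3) \ ker(A^2), then set v_{i+1} = A v_i.

One such chain is v_1 = [[-1, 0, 0]]^T, v_2 = [[1, 1, -2]]^T, v_3 = [[0, 0, 1]]^T. Check: A v_3 = [[0, 0, 0]]^T = 0.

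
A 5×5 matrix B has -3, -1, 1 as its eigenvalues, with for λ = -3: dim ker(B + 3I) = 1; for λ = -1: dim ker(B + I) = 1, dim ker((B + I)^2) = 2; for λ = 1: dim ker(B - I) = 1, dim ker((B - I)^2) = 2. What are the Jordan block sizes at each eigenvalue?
Jordan blocks: (-3, 1), (-1, 2), (1, 2)

λ = -3: successive nullity increments [1] count blocks of size ≥ k; block sizes are [1].
λ = -1: successive nullity increments [1, 1] count blocks of size ≥ k; block sizes are [2].
λ = 1: successive nullity increments [1, 1] count blocks of size ≥ k; block sizes are [2].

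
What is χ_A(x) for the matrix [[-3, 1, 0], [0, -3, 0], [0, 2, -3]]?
xI - A = [[x + 3, -1, 0], [0, x + 3, 0], [0, -2, x + 3]].

Expanding det(xI - A) along the first row:
det(xI - A) = + (x + 3)·det([[x + 3, 0], [-2, x + 3]]) - (-1)·det([[0, 0], [0, x + 3]]) + (0)·det([[0, x + 3], [0, -2]]).

Evaluating gives χ_A(x) = x^3 + 9x^2 + 27x + 27 = (x + 3)^3.

χ_A(x) = (x + 3)^3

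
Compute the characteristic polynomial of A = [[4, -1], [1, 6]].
χ_A(x) = (x - 5)^2

xI - A = [[x - 4, 1], [-1, x - 6]].

Expanding det(xI - A) along the first row:
det(xI - A) = + (x - 4)·det([[x - 6]]) - (1)·det([[-1]]).

Evaluating gives χ_A(x) = x^2 - 10x + 25 = (x - 5)^2.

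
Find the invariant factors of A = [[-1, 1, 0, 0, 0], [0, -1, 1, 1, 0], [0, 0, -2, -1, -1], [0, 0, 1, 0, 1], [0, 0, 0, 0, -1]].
The Jordan structure of A has elementary divisors (x + 1)^3, (x + 1)^2. Arranging the block sizes at each eigenvalue in decreasing order and taking row products gives the invariant factors.

Invariant factors (smallest first, each dividing the next): (x + 1)^2, (x + 1)^3.

Check: the last factor (x + 1)^3 is the minimal polynomial, and the product (x + 1)^5 is the characteristic polynomial.

(x + 1)^2, (x + 1)^3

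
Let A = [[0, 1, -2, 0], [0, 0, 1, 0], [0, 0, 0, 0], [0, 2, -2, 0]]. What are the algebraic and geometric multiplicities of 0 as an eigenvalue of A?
algebraic multiplicity 4, geometric multiplicity 2

The characteristic polynomial is x^4, so the factor x appears with exponent 4: the algebraic multiplicity is 4.

rank(A) = 2, so the eigenspace has dimension 4 - 2 = 2: the geometric multiplicity is 2.

Since 2 < 4, A is not diagonalizable.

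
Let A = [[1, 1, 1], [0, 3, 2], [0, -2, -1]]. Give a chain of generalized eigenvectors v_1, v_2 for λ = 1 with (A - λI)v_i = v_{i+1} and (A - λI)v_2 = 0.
v_1 = [[0, -1, 2]]^T, v_2 = [[1, 2, -2]]^T

We seek v_1 ∈ ker((A - I)^2) \ ker(A - I), then set v_{i+1} = (A - I) v_i.

One such chain is v_1 = [[0, -1, 2]]^T, v_2 = [[1, 2, -2]]^T. Check: (A - I) v_2 = [[0, 0, 0]]^T = 0.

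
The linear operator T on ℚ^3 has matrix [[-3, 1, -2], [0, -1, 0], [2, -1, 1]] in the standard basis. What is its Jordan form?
J = [[-1, 1, 0], [0, -1, 0], [0, 0, -1]]

The characteristic polynomial is det(xI - A) = (x + 1)^3, so the eigenvalues are -1 (algebraic multiplicity 3).

For λ = -1: rank(A + I) = 1, rank((A + I)^2) = 0. The eigenspace has dimension 3 - 1 = 2, so there are 2 Jordan blocks; the rank sequence gives block sizes [2, 1].

Assembling the blocks gives the Jordan form J above.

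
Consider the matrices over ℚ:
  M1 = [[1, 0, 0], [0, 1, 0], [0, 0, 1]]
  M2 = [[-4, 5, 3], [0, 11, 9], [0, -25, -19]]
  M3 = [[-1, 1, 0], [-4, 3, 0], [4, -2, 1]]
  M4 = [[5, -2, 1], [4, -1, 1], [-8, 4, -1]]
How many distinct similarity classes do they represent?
Characteristic polynomials: χ_{M1} = (x - 1)^3, χ_{M2} = (x + 4)^3, χ_{M3} = (x - 1)^3, χ_{M4} = (x - 1)^3.

{M1}: invariant factors x - 1, x - 1, x - 1.

{M2}: invariant factors x + 4, (x + 4)^2.

{M3, M4}: invariant factors x - 1, (x - 1)^2.

Matrices are similar if and only if their invariant-factor lists agree; the partition into similarity classes is {M1}, {M2}, {M3, M4}.

3 classes: {M1}, {M2}, {M3, M4}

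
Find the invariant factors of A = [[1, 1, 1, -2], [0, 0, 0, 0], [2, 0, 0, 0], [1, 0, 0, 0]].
The Jordan structure of A has elementary divisors x^2, x, (x - 1). Arranging the block sizes at each eigenvalue in decreasing order and taking row products gives the invariant factors.

Invariant factors (smallest first, each dividing the next): x, x^2(x - 1).

Check: the last factor x^2(x - 1) is the minimal polynomial, and the product x^3(x - 1) is the characteristic polynomial.

x, x^2(x - 1)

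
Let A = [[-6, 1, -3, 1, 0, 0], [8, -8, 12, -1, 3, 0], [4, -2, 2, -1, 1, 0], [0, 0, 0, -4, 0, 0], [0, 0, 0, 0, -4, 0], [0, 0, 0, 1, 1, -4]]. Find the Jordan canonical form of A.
The characteristic polynomial is det(xI - A) = (x + 4)^6, so the eigenvalues are -4 (algebraic multiplicity 6).

For λ = -4: rank(A + 4I) = 2, rank((A + 4I)^2) = 0. The eigenspace has dimension 6 - 2 = 4, so there are 4 Jordan blocks; the rank sequence gives block sizes [2, 2, 1, 1].

Assembling the blocks gives the Jordan form J above.

J = [[-4, 1, 0, 0, 0, 0], [0, -4, 0, 0, 0, 0], [0, 0, -4, 1, 0, 0], [0, 0, 0, -4, 0, 0], [0, 0, 0, 0, -4, 0], [0, 0, 0, 0, 0, -4]]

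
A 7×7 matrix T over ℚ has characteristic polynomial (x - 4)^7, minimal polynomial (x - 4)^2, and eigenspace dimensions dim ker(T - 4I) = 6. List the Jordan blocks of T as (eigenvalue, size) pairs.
λ = 4: algebraic multiplicity 7 (exponent in χ_T), largest block size 2 (exponent in m_T), 6 blocks (geometric multiplicity). These force block sizes [2, 1, 1, 1, 1, 1].

Jordan blocks: (4, 2), (4, 1), (4, 1), (4, 1), (4, 1), (4, 1)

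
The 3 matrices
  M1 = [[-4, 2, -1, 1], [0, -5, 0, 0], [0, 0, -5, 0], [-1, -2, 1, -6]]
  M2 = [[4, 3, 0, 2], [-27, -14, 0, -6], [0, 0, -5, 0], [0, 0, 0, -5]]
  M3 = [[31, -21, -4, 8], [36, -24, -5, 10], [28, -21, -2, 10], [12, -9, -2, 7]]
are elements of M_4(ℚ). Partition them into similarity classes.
Characteristic polynomials: χ_{M1} = (x + 5)^4, χ_{M2} = (x + 5)^4, χ_{M3} = (x - 3)^4.

{M1, M2}: invariant factors x + 5, x + 5, (x + 5)^2.

{M3}: invariant factors x - 3, (x - 3)^3.

Matrices are similar if and only if their invariant-factor lists agree; the partition into similarity classes is {M1, M2}, {M3}.

2 classes: {M1, M2}, {M3}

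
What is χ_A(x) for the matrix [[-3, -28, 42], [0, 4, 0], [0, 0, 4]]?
χ_A(x) = (x - 4)^2(x + 3)

xI - A = [[x + 3, 28, -42], [0, x - 4, 0], [0, 0, x - 4]].

Expanding det(xI - A) along the first row:
det(xI - A) = + (x + 3)·det([[x - 4, 0], [0, x - 4]]) - (28)·det([[0, 0], [0, x - 4]]) + (-42)·det([[0, x - 4], [0, 0]]).

Evaluating gives χ_A(x) = x^3 - 5x^2 - 8x + 48 = (x - 4)^2(x + 3).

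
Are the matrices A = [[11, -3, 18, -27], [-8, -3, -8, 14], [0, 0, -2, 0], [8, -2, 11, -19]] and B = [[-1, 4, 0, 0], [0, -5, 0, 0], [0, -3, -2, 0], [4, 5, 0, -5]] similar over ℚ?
Yes.

Two matrices over a field are similar if and only if they have the same invariant factors.

Both A and B have characteristic polynomial (x + 1)(x + 2)(x + 5)^2 and minimal polynomial (x + 1)(x + 2)(x + 5)^2. Computing further, both have invariant factors (x + 1)(x + 2)(x + 5)^2. Hence A and B are similar.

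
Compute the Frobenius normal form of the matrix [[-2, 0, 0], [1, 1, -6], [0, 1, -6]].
The invariant factors of A (the non-unit diagonal entries of the Smith normal form of xI - A over ℚ[x]) are x(x + 2)(x + 5), each dividing the next. The characteristic polynomial is their product, x(x + 2)(x + 5).

The rational canonical form is the block-diagonal matrix of companion matrices C(f_i):
R = [[0, 0, 0], [1, 0, -10], [0, 1, -7]].

R = [[0, 0, 0], [1, 0, -10], [0, 1, -7]]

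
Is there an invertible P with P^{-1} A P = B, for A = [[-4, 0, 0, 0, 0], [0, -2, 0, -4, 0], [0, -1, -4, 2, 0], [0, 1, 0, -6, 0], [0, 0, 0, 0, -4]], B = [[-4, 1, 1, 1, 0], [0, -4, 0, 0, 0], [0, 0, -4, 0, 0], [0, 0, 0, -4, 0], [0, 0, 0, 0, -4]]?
Yes.

Two matrices over a field are similar if and only if they have the same invariant factors.

Both A and B have characteristic polynomial (x + 4)^5 and minimal polynomial (x + 4)^2. Computing further, both have invariant factors x + 4, x + 4, x + 4, (x + 4)^2. Hence A and B are similar.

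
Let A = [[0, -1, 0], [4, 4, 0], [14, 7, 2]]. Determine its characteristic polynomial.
χ_A(x) = (x - 2)^3

xI - A = [[x, 1, 0], [-4, x - 4, 0], [-14, -7, x - 2]].

Expanding det(xI - A) along the first row:
det(xI - A) = + (x)·det([[x - 4, 0], [-7, x - 2]]) - (1)·det([[-4, 0], [-14, x - 2]]) + (0)·det([[-4, x - 4], [-14, -7]]).

Evaluating gives χ_A(x) = x^3 - 6x^2 + 12x - 8 = (x - 2)^3.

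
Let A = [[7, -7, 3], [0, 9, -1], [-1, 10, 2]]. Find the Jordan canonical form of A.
The characteristic polynomial is det(xI - A) = (x - 6)^3, so the eigenvalues are 6 (algebraic multiplicity 3).

For λ = 6: rank(A - 6I) = 2, rank((A - 6I)^2) = 1, rank((A - 6I)^3) = 0. The eigenspace has dimension 3 - 2 = 1, so there is 1 Jordan block; the rank sequence gives block sizes [3].

Assembling the blocks gives the Jordan form J above.

J = [[6, 1, 0], [0, 6, 1], [0, 0, 6]]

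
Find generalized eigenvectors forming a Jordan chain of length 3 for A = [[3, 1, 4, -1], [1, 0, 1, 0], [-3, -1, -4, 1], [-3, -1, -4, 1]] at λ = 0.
We seek v_1 ∈ ker(A^3) \ ker(A^2), then set v_{i+1} = A v_i.

One such chain is v_1 = [[0, -4, 1, 0]]^T, v_2 = [[0, 1, 0, 0]]^T, v_3 = [[1, 0, -1, -1]]^T. Check: A v_3 = [[0, 0, 0, 0]]^T = 0.

v_1 = [[0, -4, 1, 0]]^T, v_2 = [[0, 1, 0, 0]]^T, v_3 = [[1, 0, -1, -1]]^T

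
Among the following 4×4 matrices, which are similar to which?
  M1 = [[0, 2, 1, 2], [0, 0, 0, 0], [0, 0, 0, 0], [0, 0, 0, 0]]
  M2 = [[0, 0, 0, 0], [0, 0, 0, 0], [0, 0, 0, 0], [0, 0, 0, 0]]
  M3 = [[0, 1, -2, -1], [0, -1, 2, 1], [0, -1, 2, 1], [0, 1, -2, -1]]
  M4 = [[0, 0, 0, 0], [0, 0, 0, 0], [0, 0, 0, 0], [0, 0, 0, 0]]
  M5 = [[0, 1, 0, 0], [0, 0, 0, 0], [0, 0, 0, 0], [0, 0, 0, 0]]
2 classes: {M1, M3, M5}, {M2, M4}

Characteristic polynomials: χ_{M1} = x^4, χ_{M2} = x^4, χ_{M3} = x^4, χ_{M4} = x^4, χ_{M5} = x^4.

{M1, M3, M5}: invariant factors x, x, x^2.

{M2, M4}: invariant factors x, x, x, x.

Matrices are similar if and only if their invariant-factor lists agree; the partition into similarity classes is {M1, M3, M5}, {M2, M4}.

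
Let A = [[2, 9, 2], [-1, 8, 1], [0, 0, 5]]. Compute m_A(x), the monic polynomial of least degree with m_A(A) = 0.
m_A(x) = (x - 5)^3

The characteristic polynomial factors as (x - 5)^3. The minimal polynomial is ∏(x - λ)^{k_λ} where k_λ is the size of the largest Jordan block at λ.

For λ = 5: rank(A - 5I) = 2, and the largest Jordan block has size 3 (the smallest k with rank((A - 5I)^k) = rank((A - 5I)^(k+1))).

So m_A(x) = (x - 5)^3.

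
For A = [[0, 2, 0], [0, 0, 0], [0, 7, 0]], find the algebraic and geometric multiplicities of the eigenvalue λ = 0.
algebraic multiplicity 3, geometric multiplicity 2

The characteristic polynomial is x^3, so the factor x appears with exponent 3: the algebraic multiplicity is 3.

rank(A) = 1, so the eigenspace has dimension 3 - 1 = 2: the geometric multiplicity is 2.

Since 2 < 3, A is not diagonalizable.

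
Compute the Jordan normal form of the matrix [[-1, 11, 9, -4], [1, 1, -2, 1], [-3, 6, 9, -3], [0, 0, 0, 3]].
J = [[3, 1, 0, 0], [0, 3, 1, 0], [0, 0, 3, 0], [0, 0, 0, 3]]

The characteristic polynomial is det(xI - A) = (x - 3)^4, so the eigenvalues are 3 (algebraic multiplicity 4).

For λ = 3: rank(A - 3I) = 2, rank((A - 3I)^2) = 1, rank((A - 3I)^3) = 0. The eigenspace has dimension 4 - 2 = 2, so there are 2 Jordan blocks; the rank sequence gives block sizes [3, 1].

Assembling the blocks gives the Jordan form J above.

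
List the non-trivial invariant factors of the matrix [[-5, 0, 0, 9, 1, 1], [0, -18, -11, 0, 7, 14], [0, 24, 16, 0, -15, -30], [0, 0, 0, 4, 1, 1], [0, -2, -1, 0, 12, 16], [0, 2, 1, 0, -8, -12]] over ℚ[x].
(x - 4)(x + 5), (x - 4)^2(x + 5)^2

The Jordan structure of A has elementary divisors (x + 5)^2, (x + 5), (x - 4)^2, (x - 4). Arranging the block sizes at each eigenvalue in decreasing order and taking row products gives the invariant factors.

Invariant factors (smallest first, each dividing the next): (x - 4)(x + 5), (x - 4)^2(x + 5)^2.

Check: the last factor (x - 4)^2(x + 5)^2 is the minimal polynomial, and the product (x - 4)^3(x + 5)^3 is the characteristic polynomial.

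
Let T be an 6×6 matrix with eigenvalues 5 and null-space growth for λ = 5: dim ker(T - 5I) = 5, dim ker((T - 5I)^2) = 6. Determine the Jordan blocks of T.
Jordan blocks: (5, 2), (5, 1), (5, 1), (5, 1), (5, 1)

λ = 5: successive nullity increments [5, 1] count blocks of size ≥ k; block sizes are [2, 1, 1, 1, 1].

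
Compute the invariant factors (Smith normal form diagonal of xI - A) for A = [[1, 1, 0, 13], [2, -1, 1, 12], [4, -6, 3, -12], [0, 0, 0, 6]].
The Jordan structure of A has elementary divisors (x - 1)^3, (x - 6). Arranging the block sizes at each eigenvalue in decreasing order and taking row products gives the invariant factors.

Invariant factors (smallest first, each dividing the next): (x - 6)(x - 1)^3.

Check: the last factor (x - 6)(x - 1)^3 is the minimal polynomial, and the product (x - 6)(x - 1)^3 is the characteristic polynomial.

(x - 6)(x - 1)^3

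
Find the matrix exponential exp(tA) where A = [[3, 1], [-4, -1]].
e^{tA} = [[(2*t + 1)*e^{t}, t*e^{t}], [-4*t*e^{t}, (1 - 2*t)*e^{t}]]

A has Jordan form J = [[1, 1], [0, 1]] with A = PJP^{-1}, so e^{tA} = P e^{tJ} P^{-1}.

For a Jordan block J_k(λ), e^{tJ_k(λ)} = e^{λt} · (I + tN + t^2 N^2/2! + ... + t^{k-1} N^{k-1}/(k-1)!) where N is the nilpotent superdiagonal part.

Assembling the blocks and conjugating back gives the entries of e^{tA} as shown above.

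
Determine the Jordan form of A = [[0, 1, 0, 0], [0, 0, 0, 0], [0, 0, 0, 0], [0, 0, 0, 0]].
The characteristic polynomial is det(xI - A) = x^4, so the eigenvalues are 0 (algebraic multiplicity 4).

For λ = 0: rank(A) = 1, rank(A^2) = 0. The eigenspace has dimension 4 - 1 = 3, so there are 3 Jordan blocks; the rank sequence gives block sizes [2, 1, 1].

Assembling the blocks gives the Jordan form J above.

J = [[0, 1, 0, 0], [0, 0, 0, 0], [0, 0, 0, 0], [0, 0, 0, 0]]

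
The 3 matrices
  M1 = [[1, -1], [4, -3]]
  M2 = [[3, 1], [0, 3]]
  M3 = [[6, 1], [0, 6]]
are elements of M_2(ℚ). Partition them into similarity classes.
Characteristic polynomials: χ_{M1} = (x + 1)^2, χ_{M2} = (x - 3)^2, χ_{M3} = (x - 6)^2.

{M1}: invariant factors (x + 1)^2.

{M2}: invariant factors (x - 3)^2.

{M3}: invariant factors (x - 6)^2.

Matrices are similar if and only if their invariant-factor lists agree; the partition into similarity classes is {M1}, {M2}, {M3}.

3 classes: {M1}, {M2}, {M3}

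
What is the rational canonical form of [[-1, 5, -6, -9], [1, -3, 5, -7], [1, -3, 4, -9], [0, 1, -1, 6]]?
R = [[0, 0, 0, -30], [1, 0, 0, 11], [0, 1, 0, -1], [0, 0, 1, 6]]

The invariant factors of A (the non-unit diagonal entries of the Smith normal form of xI - A over ℚ[x]) are (x - 6)(x^3 + x - 5), each dividing the next. The characteristic polynomial is their product, (x - 6)(x^3 + x - 5).

The rational canonical form is the block-diagonal matrix of companion matrices C(f_i):
R = [[0, 0, 0, -30], [1, 0, 0, 11], [0, 1, 0, -1], [0, 0, 1, 6]].

Note the characteristic polynomial does not split into linear factors over ℚ, so A has no Jordan form over ℚ; the rational canonical form exists over any field.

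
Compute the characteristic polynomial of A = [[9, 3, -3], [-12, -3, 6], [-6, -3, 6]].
xI - A = [[x - 9, -3, 3], [12, x + 3, -6], [6, 3, x - 6]].

Expanding det(xI - A) along the first row:
det(xI - A) = + (x - 9)·det([[x + 3, -6], [3, x - 6]]) - (-3)·det([[12, -6], [6, x - 6]]) + (3)·det([[12, x + 3], [6, 3]]).

Evaluating gives χ_A(x) = x^3 - 12x^2 + 45x - 54 = (x - 6)(x - 3)^2.

χ_A(x) = (x - 6)(x - 3)^2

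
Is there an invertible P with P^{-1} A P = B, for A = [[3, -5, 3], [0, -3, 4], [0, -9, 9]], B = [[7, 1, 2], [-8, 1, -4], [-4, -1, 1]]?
No.

Both have characteristic polynomial (x - 3)^3, but the minimal polynomial of A is (x - 3)^3 while the minimal polynomial of B is (x - 3)^2. The minimal polynomial is a similarity invariant, so A and B are not similar.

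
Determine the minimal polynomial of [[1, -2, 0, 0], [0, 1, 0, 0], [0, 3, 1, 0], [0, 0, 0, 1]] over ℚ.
The characteristic polynomial factors as (x - 1)^4. The minimal polynomial is ∏(x - λ)^{k_λ} where k_λ is the size of the largest Jordan block at λ.

For λ = 1: rank(A - I) = 1, and the largest Jordan block has size 2 (the smallest k with rank((A - I)^k) = rank((A - I)^(k+1))).

So m_A(x) = (x - 1)^2.

m_A(x) = (x - 1)^2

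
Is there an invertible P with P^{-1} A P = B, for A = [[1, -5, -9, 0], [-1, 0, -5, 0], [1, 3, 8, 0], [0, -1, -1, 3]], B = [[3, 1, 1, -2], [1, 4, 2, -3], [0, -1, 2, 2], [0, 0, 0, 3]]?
Yes.

Two matrices over a field are similar if and only if they have the same invariant factors.

Both A and B have characteristic polynomial (x - 3)^4 and minimal polynomial (x - 3)^3. Computing further, both have invariant factors x - 3, (x - 3)^3. Hence A and B are similar.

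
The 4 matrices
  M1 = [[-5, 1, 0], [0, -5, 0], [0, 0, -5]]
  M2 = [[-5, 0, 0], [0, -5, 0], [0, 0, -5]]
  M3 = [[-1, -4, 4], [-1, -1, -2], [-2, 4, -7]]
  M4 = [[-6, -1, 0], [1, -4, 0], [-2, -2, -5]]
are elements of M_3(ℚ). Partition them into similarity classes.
3 classes: {M1, M4}, {M2}, {M3}

Characteristic polynomials: χ_{M1} = (x + 5)^3, χ_{M2} = (x + 5)^3, χ_{M3} = (x + 3)^3, χ_{M4} = (x + 5)^3.

{M1, M4}: invariant factors x + 5, (x + 5)^2.

{M2}: invariant factors x + 5, x + 5, x + 5.

{M3}: invariant factors x + 3, (x + 3)^2.

Matrices are similar if and only if their invariant-factor lists agree; the partition into similarity classes is {M1, M4}, {M2}, {M3}.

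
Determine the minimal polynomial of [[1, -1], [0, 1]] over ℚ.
The characteristic polynomial factors as (x - 1)^2. The minimal polynomial is ∏(x - λ)^{k_λ} where k_λ is the size of the largest Jordan block at λ.

For λ = 1: rank(A - I) = 1, and the largest Jordan block has size 2 (the smallest k with rank((A - I)^k) = rank((A - I)^(k+1))).

So m_A(x) = (x - 1)^2.

m_A(x) = (x - 1)^2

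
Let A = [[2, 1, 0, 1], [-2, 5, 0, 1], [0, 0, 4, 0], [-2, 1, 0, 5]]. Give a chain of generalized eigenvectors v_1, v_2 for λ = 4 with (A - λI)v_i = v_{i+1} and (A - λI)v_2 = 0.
We seek v_1 ∈ ker((A - 4I)^2) \ ker(A - 4I), then set v_{i+1} = (A - 4I) v_i.

One such chain is v_1 = [[0, 1, 0, 0]]^T, v_2 = [[1, 1, 0, 1]]^T. Check: (A - 4I) v_2 = [[0, 0, 0, 0]]^T = 0.

v_1 = [[0, 1, 0, 0]]^T, v_2 = [[1, 1, 0, 1]]^T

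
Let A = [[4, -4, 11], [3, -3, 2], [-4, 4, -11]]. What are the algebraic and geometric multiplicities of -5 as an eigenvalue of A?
algebraic multiplicity 2, geometric multiplicity 1

The characteristic polynomial is x(x + 5)^2, so the factor x + 5 appears with exponent 2: the algebraic multiplicity is 2.

rank(A + 5I) = 2, so the eigenspace has dimension 3 - 2 = 1: the geometric multiplicity is 1.

Since 1 < 2, A is not diagonalizable.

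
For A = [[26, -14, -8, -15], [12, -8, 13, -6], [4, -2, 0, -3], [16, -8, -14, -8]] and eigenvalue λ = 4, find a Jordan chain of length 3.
We seek v_1 ∈ ker((A - 4I)^3) \ ker((A - 4I)^2), then set v_{i+1} = (A - 4I) v_i.

One such chain is v_1 = [[1, 0, 0, 1]]^T, v_2 = [[7, 6, 1, 4]]^T, v_3 = [[2, 1, 0, 2]]^T. Check: (A - 4I) v_3 = [[0, 0, 0, 0]]^T = 0.

v_1 = [[1, 0, 0, 1]]^T, v_2 = [[7, 6, 1, 4]]^T, v_3 = [[2, 1, 0, 2]]^T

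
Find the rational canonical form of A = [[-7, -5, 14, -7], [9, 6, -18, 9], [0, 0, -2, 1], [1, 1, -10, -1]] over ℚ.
R = [[0, 0, 0, -36], [1, 0, 0, -24], [0, 1, 0, -16], [0, 0, 1, -4]]

The invariant factors of A (the non-unit diagonal entries of the Smith normal form of xI - A over ℚ[x]) are (x^2 + 2x + 6)^2, each dividing the next. The characteristic polynomial is their product, (x^2 + 2x + 6)^2.

The rational canonical form is the block-diagonal matrix of companion matrices C(f_i):
R = [[0, 0, 0, -36], [1, 0, 0, -24], [0, 1, 0, -16], [0, 0, 1, -4]].

Note the characteristic polynomial does not split into linear factors over ℚ, so A has no Jordan form over ℚ; the rational canonical form exists over any field.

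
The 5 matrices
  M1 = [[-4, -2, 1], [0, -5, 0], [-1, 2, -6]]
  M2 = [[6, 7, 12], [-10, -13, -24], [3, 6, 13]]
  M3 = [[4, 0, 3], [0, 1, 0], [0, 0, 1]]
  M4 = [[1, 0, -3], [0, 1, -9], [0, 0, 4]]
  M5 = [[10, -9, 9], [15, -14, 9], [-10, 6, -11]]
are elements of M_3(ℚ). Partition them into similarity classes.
3 classes: {M1, M5}, {M2}, {M3, M4}

Characteristic polynomials: χ_{M1} = (x + 5)^3, χ_{M2} = (x - 4)(x - 1)^2, χ_{M3} = (x - 4)(x - 1)^2, χ_{M4} = (x - 4)(x - 1)^2, χ_{M5} = (x + 5)^3.

{M1, M5}: invariant factors x + 5, (x + 5)^2.

{M2}: invariant factors (x - 4)(x - 1)^2.

{M3, M4}: invariant factors x - 1, (x - 4)(x - 1).

Matrices are similar if and only if their invariant-factor lists agree; the partition into similarity classes is {M1, M5}, {M2}, {M3, M4}.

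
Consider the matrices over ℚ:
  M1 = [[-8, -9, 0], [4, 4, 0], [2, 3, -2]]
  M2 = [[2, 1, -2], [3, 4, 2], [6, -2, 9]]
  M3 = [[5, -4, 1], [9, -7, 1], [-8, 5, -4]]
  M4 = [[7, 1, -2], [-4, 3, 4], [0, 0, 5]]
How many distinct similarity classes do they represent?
3 classes: {M1}, {M2, M4}, {M3}

Characteristic polynomials: χ_{M1} = (x + 2)^3, χ_{M2} = (x - 5)^3, χ_{M3} = (x + 2)^3, χ_{M4} = (x - 5)^3.

{M1}: invariant factors x + 2, (x + 2)^2.

{M2, M4}: invariant factors x - 5, (x - 5)^2.

{M3}: invariant factors (x + 2)^3.

Matrices are similar if and only if their invariant-factor lists agree; the partition into similarity classes is {M1}, {M2, M4}, {M3}.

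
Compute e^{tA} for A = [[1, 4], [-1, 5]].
e^{tA} = [[(1 - 2*t)*e^{3*t}, 4*t*e^{3*t}], [-t*e^{3*t}, (2*t + 1)*e^{3*t}]]

A has Jordan form J = [[3, 1], [0, 3]] with A = PJP^{-1}, so e^{tA} = P e^{tJ} P^{-1}.

For a Jordan block J_k(λ), e^{tJ_k(λ)} = e^{λt} · (I + tN + t^2 N^2/2! + ... + t^{k-1} N^{k-1}/(k-1)!) where N is the nilpotent superdiagonal part.

Assembling the blocks and conjugating back gives the entries of e^{tA} as shown above.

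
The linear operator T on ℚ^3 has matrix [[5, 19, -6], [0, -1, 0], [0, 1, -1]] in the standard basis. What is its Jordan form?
The characteristic polynomial is det(xI - A) = (x - 5)(x + 1)^2, so the eigenvalues are -1 (algebraic multiplicity 2), 5 (algebraic multiplicity 1).

For λ = -1: rank(A + I) = 2, rank((A + I)^2) = 1. The eigenspace has dimension 3 - 2 = 1, so there is 1 Jordan block; the rank sequence gives block sizes [2].

For λ = 5: algebraic multiplicity 1 gives one 1×1 block.

Assembling the blocks gives the Jordan form J above.

J = [[-1, 1, 0], [0, -1, 0], [0, 0, 5]]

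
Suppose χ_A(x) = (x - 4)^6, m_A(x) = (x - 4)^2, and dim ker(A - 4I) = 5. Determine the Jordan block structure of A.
Jordan blocks: (4, 2), (4, 1), (4, 1), (4, 1), (4, 1)

λ = 4: algebraic multiplicity 6 (exponent in χ_A), largest block size 2 (exponent in m_A), 5 blocks (geometric multiplicity). These force block sizes [2, 1, 1, 1, 1].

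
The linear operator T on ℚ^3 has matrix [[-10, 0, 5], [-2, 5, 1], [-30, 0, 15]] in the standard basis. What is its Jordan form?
J = [[0, 0, 0], [0, 5, 1], [0, 0, 5]]

The characteristic polynomial is det(xI - A) = x(x - 5)^2, so the eigenvalues are 0 (algebraic multiplicity 1), 5 (algebraic multiplicity 2).

For λ = 0: algebraic multiplicity 1 gives one 1×1 block.

For λ = 5: rank(A - 5I) = 2, rank((A - 5I)^2) = 1. The eigenspace has dimension 3 - 2 = 1, so there is 1 Jordan block; the rank sequence gives block sizes [2].

Assembling the blocks gives the Jordan form J above.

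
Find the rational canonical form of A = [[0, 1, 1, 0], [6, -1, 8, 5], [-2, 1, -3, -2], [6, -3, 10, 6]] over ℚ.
R = [[0, 0, 0, 2], [1, 0, 0, 3], [0, 1, 0, -2], [0, 0, 1, 2]]

The invariant factors of A (the non-unit diagonal entries of the Smith normal form of xI - A over ℚ[x]) are (x - 2)(x^3 + 2x + 1), each dividing the next. The characteristic polynomial is their product, (x - 2)(x^3 + 2x + 1).

The rational canonical form is the block-diagonal matrix of companion matrices C(f_i):
R = [[0, 0, 0, 2], [1, 0, 0, 3], [0, 1, 0, -2], [0, 0, 1, 2]].

Note the characteristic polynomial does not split into linear factors over ℚ, so A has no Jordan form over ℚ; the rational canonical form exists over any field.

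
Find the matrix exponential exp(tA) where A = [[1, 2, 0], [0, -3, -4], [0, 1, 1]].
e^{tA} = [[e^{t}, 2*t*e^{-t}, 2*(2*t - e^{2*t} + 1)*e^{-t}], [0, (1 - 2*t)*e^{-t}, -4*t*e^{-t}], [0, t*e^{-t}, (2*t + 1)*e^{-t}]]

A has Jordan form J = [[-1, 1, 0], [0, -1, 0], [0, 0, 1]] with A = PJP^{-1}, so e^{tA} = P e^{tJ} P^{-1}.

For a Jordan block J_k(λ), e^{tJ_k(λ)} = e^{λt} · (I + tN + t^2 N^2/2! + ... + t^{k-1} N^{k-1}/(k-1)!) where N is the nilpotent superdiagonal part.

Assembling the blocks and conjugating back gives the entries of e^{tA} as shown above.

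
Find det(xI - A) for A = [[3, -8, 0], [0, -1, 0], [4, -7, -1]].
χ_A(x) = (x - 3)(x + 1)^2

xI - A = [[x - 3, 8, 0], [0, x + 1, 0], [-4, 7, x + 1]].

Expanding det(xI - A) along the first row:
det(xI - A) = + (x - 3)·det([[x + 1, 0], [7, x + 1]]) - (8)·det([[0, 0], [-4, x + 1]]) + (0)·det([[0, x + 1], [-4, 7]]).

Evaluating gives χ_A(x) = x^3 - x^2 - 5x - 3 = (x - 3)(x + 1)^2.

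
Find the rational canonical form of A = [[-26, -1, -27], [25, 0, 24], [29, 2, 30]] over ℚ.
The invariant factors of A (the non-unit diagonal entries of the Smith normal form of xI - A over ℚ[x]) are (x - 6)(x - 2)(x + 4), each dividing the next. The characteristic polynomial is their product, (x - 6)(x - 2)(x + 4).

The rational canonical form is the block-diagonal matrix of companion matrices C(f_i):
R = [[0, 0, -48], [1, 0, 20], [0, 1, 4]].

R = [[0, 0, -48], [1, 0, 20], [0, 1, 4]]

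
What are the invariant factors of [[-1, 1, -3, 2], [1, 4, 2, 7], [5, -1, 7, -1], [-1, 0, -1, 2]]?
The Jordan structure of A has elementary divisors (x - 3)^2, (x - 3)^2. Arranging the block sizes at each eigenvalue in decreasing order and taking row products gives the invariant factors.

Invariant factors (smallest first, each dividing the next): (x - 3)^2, (x - 3)^2.

Check: the last factor (x - 3)^2 is the minimal polynomial, and the product (x - 3)^4 is the characteristic polynomial.

(x - 3)^2, (x - 3)^2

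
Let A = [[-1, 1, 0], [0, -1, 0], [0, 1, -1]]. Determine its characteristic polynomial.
χ_A(x) = (x + 1)^3

xI - A = [[x + 1, -1, 0], [0, x + 1, 0], [0, -1, x + 1]].

Expanding det(xI - A) along the first row:
det(xI - A) = + (x + 1)·det([[x + 1, 0], [-1, x + 1]]) - (-1)·det([[0, 0], [0, x + 1]]) + (0)·det([[0, x + 1], [0, -1]]).

Evaluating gives χ_A(x) = x^3 + 3x^2 + 3x + 1 = (x + 1)^3.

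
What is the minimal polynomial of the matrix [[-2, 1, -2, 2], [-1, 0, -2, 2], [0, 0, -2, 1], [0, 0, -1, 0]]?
The characteristic polynomial factors as (x + 1)^4. The minimal polynomial is ∏(x - λ)^{k_λ} where k_λ is the size of the largest Jordan block at λ.

For λ = -1: rank(A + I) = 2, and the largest Jordan block has size 2 (the smallest k with rank((A + I)^k) = rank((A + I)^(k+1))).

So m_A(x) = (x + 1)^2.

m_A(x) = (x + 1)^2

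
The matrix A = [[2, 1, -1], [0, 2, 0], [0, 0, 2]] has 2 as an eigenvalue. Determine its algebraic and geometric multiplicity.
algebraic multiplicity 3, geometric multiplicity 2

The characteristic polynomial is (x - 2)^3, so the factor x - 2 appears with exponent 3: the algebraic multiplicity is 3.

rank(A - 2I) = 1, so the eigenspace has dimension 3 - 1 = 2: the geometric multiplicity is 2.

Since 2 < 3, A is not diagonalizable.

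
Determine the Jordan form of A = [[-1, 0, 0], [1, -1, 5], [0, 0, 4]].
The characteristic polynomial is det(xI - A) = (x - 4)(x + 1)^2, so the eigenvalues are -1 (algebraic multiplicity 2), 4 (algebraic multiplicity 1).

For λ = -1: rank(A + I) = 2, rank((A + I)^2) = 1. The eigenspace has dimension 3 - 2 = 1, so there is 1 Jordan block; the rank sequence gives block sizes [2].

For λ = 4: algebraic multiplicity 1 gives one 1×1 block.

Assembling the blocks gives the Jordan form J above.

J = [[-1, 1, 0], [0, -1, 0], [0, 0, 4]]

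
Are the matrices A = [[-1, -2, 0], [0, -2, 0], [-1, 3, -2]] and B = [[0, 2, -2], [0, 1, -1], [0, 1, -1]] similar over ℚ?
No.

trace(A) = -5 but trace(B) = 0. The trace is a similarity invariant, so A and B are not similar.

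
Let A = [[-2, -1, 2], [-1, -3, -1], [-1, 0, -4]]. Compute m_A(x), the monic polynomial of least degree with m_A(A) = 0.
m_A(x) = (x + 3)^3

The characteristic polynomial factors as (x + 3)^3. The minimal polynomial is ∏(x - λ)^{k_λ} where k_λ is the size of the largest Jordan block at λ.

For λ = -3: rank(A + 3I) = 2, and the largest Jordan block has size 3 (the smallest k with rank((A + 3I)^k) = rank((A + 3I)^(k+1))).

So m_A(x) = (x + 3)^3.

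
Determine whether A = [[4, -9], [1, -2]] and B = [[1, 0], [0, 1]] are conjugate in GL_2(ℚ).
Both have characteristic polynomial (x - 1)^2, but the minimal polynomial of A is (x - 1)^2 while the minimal polynomial of B is x - 1. The minimal polynomial is a similarity invariant, so A and B are not similar.

No.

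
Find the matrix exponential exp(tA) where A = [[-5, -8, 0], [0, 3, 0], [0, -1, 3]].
A has Jordan form J = [[-5, 0, 0], [0, 3, 1], [0, 0, 3]] with A = PJP^{-1}, so e^{tA} = P e^{tJ} P^{-1}.

For a Jordan block J_k(λ), e^{tJ_k(λ)} = e^{λt} · (I + tN + t^2 N^2/2! + ... + t^{k-1} N^{k-1}/(k-1)!) where N is the nilpotent superdiagonal part.

Assembling the blocks and conjugating back gives the entries of e^{tA} as shown above.

e^{tA} = [[e^{-5*t}, (1 - e^{8*t})*e^{-5*t}, 0], [0, e^{3*t}, 0], [0, -t*e^{3*t}, e^{3*t}]]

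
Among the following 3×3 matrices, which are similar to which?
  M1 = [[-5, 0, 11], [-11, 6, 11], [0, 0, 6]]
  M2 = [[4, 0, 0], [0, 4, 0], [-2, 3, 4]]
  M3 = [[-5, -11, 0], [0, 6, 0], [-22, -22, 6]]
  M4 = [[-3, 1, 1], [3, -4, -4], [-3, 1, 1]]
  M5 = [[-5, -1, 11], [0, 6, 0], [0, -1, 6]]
4 classes: {M1, M3}, {M2}, {M4}, {M5}

Characteristic polynomials: χ_{M1} = (x - 6)^2(x + 5), χ_{M2} = (x - 4)^3, χ_{M3} = (x - 6)^2(x + 5), χ_{M4} = x(x + 3)^2, χ_{M5} = (x - 6)^2(x + 5).

{M1, M3}: invariant factors x - 6, (x - 6)(x + 5).

{M2}: invariant factors x - 4, (x - 4)^2.

{M4}: invariant factors x(x + 3)^2.

{M5}: invariant factors (x - 6)^2(x + 5).

Matrices are similar if and only if their invariant-factor lists agree; the partition into similarity classes is {M1, M3}, {M2}, {M4}, {M5}.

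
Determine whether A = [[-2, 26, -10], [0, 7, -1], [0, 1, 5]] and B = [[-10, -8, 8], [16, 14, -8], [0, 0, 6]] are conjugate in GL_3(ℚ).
No.

Both have characteristic polynomial (x - 6)^2(x + 2), but the minimal polynomial of A is (x - 6)^2(x + 2) while the minimal polynomial of B is (x - 6)(x + 2). The minimal polynomial is a similarity invariant, so A and B are not similar.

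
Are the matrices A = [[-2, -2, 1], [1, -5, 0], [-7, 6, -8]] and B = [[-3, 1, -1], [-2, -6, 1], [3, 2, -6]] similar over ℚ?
Two matrices over a field are similar if and only if they have the same invariant factors.

Both A and B have characteristic polynomial (x + 5)^3 and minimal polynomial (x + 5)^3. Computing further, both have invariant factors (x + 5)^3. Hence A and B are similar.

Yes.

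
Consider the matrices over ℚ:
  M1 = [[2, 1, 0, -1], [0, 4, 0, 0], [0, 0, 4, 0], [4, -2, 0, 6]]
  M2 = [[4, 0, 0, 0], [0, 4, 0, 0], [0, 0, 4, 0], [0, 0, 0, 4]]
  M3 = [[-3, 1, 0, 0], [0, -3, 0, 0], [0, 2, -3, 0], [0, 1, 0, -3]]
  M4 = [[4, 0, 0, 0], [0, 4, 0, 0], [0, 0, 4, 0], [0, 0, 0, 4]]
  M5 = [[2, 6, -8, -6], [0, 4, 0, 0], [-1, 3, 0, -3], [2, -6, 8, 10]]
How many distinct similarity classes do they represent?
3 classes: {M1, M5}, {M2, M4}, {M3}

Characteristic polynomials: χ_{M1} = (x - 4)^4, χ_{M2} = (x - 4)^4, χ_{M3} = (x + 3)^4, χ_{M4} = (x - 4)^4, χ_{M5} = (x - 4)^4.

{M1, M5}: invariant factors x - 4, x - 4, (x - 4)^2.

{M2, M4}: invariant factors x - 4, x - 4, x - 4, x - 4.

{M3}: invariant factors x + 3, x + 3, (x + 3)^2.

Matrices are similar if and only if their invariant-factor lists agree; the partition into similarity classes is {M1, M5}, {M2, M4}, {M3}.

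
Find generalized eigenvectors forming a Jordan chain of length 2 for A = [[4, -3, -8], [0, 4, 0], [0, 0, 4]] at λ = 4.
We seek v_1 ∈ ker((A - 4I)^2) \ ker(A - 4I), then set v_{i+1} = (A - 4I) v_i.

One such chain is v_1 = [[-5, 5, -2]]^T, v_2 = [[1, 0, 0]]^T. Check: (A - 4I) v_2 = [[0, 0, 0]]^T = 0.

v_1 = [[-5, 5, -2]]^T, v_2 = [[1, 0, 0]]^T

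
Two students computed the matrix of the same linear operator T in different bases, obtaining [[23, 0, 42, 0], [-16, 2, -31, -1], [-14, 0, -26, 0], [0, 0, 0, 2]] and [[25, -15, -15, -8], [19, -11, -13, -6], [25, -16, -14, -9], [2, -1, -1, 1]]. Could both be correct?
Two matrices over a field are similar if and only if they have the same invariant factors.

Both A and B have characteristic polynomial (x - 2)^3(x + 5) and minimal polynomial (x - 2)^2(x + 5). Computing further, both have invariant factors x - 2, (x - 2)^2(x + 5). Hence A and B are similar.

Yes.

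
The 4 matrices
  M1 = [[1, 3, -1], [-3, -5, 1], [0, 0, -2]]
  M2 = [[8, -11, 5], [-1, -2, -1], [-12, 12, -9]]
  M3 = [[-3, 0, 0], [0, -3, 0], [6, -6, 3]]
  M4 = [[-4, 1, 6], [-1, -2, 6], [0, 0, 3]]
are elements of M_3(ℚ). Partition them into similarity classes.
Characteristic polynomials: χ_{M1} = (x + 2)^3, χ_{M2} = (x - 3)(x + 3)^2, χ_{M3} = (x - 3)(x + 3)^2, χ_{M4} = (x - 3)(x + 3)^2.

{M1}: invariant factors x + 2, (x + 2)^2.

{M2, M4}: invariant factors (x - 3)(x + 3)^2.

{M3}: invariant factors x + 3, (x - 3)(x + 3).

Matrices are similar if and only if their invariant-factor lists agree; the partition into similarity classes is {M1}, {M2, M4}, {M3}.

3 classes: {M1}, {M2, M4}, {M3}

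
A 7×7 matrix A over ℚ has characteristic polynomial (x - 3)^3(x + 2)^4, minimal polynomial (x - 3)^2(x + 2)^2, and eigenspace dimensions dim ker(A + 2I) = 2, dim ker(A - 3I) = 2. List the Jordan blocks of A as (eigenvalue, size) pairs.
λ = -2: algebraic multiplicity 4 (exponent in χ_A), largest block size 2 (exponent in m_A), 2 blocks (geometric multiplicity). These force block sizes [2, 2].
λ = 3: algebraic multiplicity 3 (exponent in χ_A), largest block size 2 (exponent in m_A), 2 blocks (geometric multiplicity). These force block sizes [2, 1].

Jordan blocks: (-2, 2), (-2, 2), (3, 2), (3, 1)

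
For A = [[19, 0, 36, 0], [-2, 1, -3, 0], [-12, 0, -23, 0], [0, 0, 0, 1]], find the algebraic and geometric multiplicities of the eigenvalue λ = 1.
The characteristic polynomial is (x - 1)^3(x + 5), so the factor x - 1 appears with exponent 3: the algebraic multiplicity is 3.

rank(A - I) = 2, so the eigenspace has dimension 4 - 2 = 2: the geometric multiplicity is 2.

Since 2 < 3, A is not diagonalizable.

algebraic multiplicity 3, geometric multiplicity 2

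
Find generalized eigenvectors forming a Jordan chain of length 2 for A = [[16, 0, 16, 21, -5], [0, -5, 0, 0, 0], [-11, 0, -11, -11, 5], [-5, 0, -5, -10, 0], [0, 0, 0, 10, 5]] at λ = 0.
v_1 = [[-2, 0, 0, 1, -2]]^T, v_2 = [[-1, 0, 1, 0, 0]]^T

We seek v_1 ∈ ker(A^2) \ ker(A), then set v_{i+1} = A v_i.

One such chain is v_1 = [[-2, 0, 0, 1, -2]]^T, v_2 = [[-1, 0, 1, 0, 0]]^T. Check: A v_2 = [[0, 0, 0, 0, 0]]^T = 0.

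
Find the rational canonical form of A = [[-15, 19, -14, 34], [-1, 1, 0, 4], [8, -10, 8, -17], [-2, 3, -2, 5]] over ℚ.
R = [[0, 0, 0, -2], [1, 0, 0, 2], [0, 1, 0, 4], [0, 0, 1, -1]]

The invariant factors of A (the non-unit diagonal entries of the Smith normal form of xI - A over ℚ[x]) are (x + 1)(x^3 - 4x + 2), each dividing the next. The characteristic polynomial is their product, (x + 1)(x^3 - 4x + 2).

The rational canonical form is the block-diagonal matrix of companion matrices C(f_i):
R = [[0, 0, 0, -2], [1, 0, 0, 2], [0, 1, 0, 4], [0, 0, 1, -1]].

Note the characteristic polynomial does not split into linear factors over ℚ, so A has no Jordan form over ℚ; the rational canonical form exists over any field.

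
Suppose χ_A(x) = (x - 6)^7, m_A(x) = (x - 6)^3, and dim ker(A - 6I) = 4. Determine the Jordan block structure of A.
λ = 6: algebraic multiplicity 7 (exponent in χ_A), largest block size 3 (exponent in m_A), 4 blocks (geometric multiplicity). These force block sizes [3, 2, 1, 1].

Jordan blocks: (6, 3), (6, 2), (6, 1), (6, 1)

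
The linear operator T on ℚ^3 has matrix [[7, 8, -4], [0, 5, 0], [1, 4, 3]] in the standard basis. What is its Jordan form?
The characteristic polynomial is det(xI - A) = (x - 5)^3, so the eigenvalues are 5 (algebraic multiplicity 3).

For λ = 5: rank(A - 5I) = 1, rank((A - 5I)^2) = 0. The eigenspace has dimension 3 - 1 = 2, so there are 2 Jordan blocks; the rank sequence gives block sizes [2, 1].

Assembling the blocks gives the Jordan form J above.

J = [[5, 1, 0], [0, 5, 0], [0, 0, 5]]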